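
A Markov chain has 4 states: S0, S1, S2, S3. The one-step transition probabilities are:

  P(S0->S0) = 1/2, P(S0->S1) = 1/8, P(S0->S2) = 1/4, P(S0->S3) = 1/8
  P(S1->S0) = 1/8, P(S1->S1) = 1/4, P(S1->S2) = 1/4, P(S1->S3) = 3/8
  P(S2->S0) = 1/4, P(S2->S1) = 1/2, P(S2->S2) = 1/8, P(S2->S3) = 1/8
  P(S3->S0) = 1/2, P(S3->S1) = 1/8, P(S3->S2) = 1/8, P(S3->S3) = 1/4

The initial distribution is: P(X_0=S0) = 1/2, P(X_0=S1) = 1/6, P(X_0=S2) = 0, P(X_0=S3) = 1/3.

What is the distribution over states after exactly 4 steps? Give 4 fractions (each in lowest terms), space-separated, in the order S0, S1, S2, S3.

Answer: 8957/24576 5629/24576 2449/12288 1273/6144

Derivation:
Propagating the distribution step by step (d_{t+1} = d_t * P):
d_0 = (S0=1/2, S1=1/6, S2=0, S3=1/3)
  d_1[S0] = 1/2*1/2 + 1/6*1/8 + 0*1/4 + 1/3*1/2 = 7/16
  d_1[S1] = 1/2*1/8 + 1/6*1/4 + 0*1/2 + 1/3*1/8 = 7/48
  d_1[S2] = 1/2*1/4 + 1/6*1/4 + 0*1/8 + 1/3*1/8 = 5/24
  d_1[S3] = 1/2*1/8 + 1/6*3/8 + 0*1/8 + 1/3*1/4 = 5/24
d_1 = (S0=7/16, S1=7/48, S2=5/24, S3=5/24)
  d_2[S0] = 7/16*1/2 + 7/48*1/8 + 5/24*1/4 + 5/24*1/2 = 151/384
  d_2[S1] = 7/16*1/8 + 7/48*1/4 + 5/24*1/2 + 5/24*1/8 = 85/384
  d_2[S2] = 7/16*1/4 + 7/48*1/4 + 5/24*1/8 + 5/24*1/8 = 19/96
  d_2[S3] = 7/16*1/8 + 7/48*3/8 + 5/24*1/8 + 5/24*1/4 = 3/16
d_2 = (S0=151/384, S1=85/384, S2=19/96, S3=3/16)
  d_3[S0] = 151/384*1/2 + 85/384*1/8 + 19/96*1/4 + 3/16*1/2 = 1129/3072
  d_3[S1] = 151/384*1/8 + 85/384*1/4 + 19/96*1/2 + 3/16*1/8 = 697/3072
  d_3[S2] = 151/384*1/4 + 85/384*1/4 + 19/96*1/8 + 3/16*1/8 = 155/768
  d_3[S3] = 151/384*1/8 + 85/384*3/8 + 19/96*1/8 + 3/16*1/4 = 313/1536
d_3 = (S0=1129/3072, S1=697/3072, S2=155/768, S3=313/1536)
  d_4[S0] = 1129/3072*1/2 + 697/3072*1/8 + 155/768*1/4 + 313/1536*1/2 = 8957/24576
  d_4[S1] = 1129/3072*1/8 + 697/3072*1/4 + 155/768*1/2 + 313/1536*1/8 = 5629/24576
  d_4[S2] = 1129/3072*1/4 + 697/3072*1/4 + 155/768*1/8 + 313/1536*1/8 = 2449/12288
  d_4[S3] = 1129/3072*1/8 + 697/3072*3/8 + 155/768*1/8 + 313/1536*1/4 = 1273/6144
d_4 = (S0=8957/24576, S1=5629/24576, S2=2449/12288, S3=1273/6144)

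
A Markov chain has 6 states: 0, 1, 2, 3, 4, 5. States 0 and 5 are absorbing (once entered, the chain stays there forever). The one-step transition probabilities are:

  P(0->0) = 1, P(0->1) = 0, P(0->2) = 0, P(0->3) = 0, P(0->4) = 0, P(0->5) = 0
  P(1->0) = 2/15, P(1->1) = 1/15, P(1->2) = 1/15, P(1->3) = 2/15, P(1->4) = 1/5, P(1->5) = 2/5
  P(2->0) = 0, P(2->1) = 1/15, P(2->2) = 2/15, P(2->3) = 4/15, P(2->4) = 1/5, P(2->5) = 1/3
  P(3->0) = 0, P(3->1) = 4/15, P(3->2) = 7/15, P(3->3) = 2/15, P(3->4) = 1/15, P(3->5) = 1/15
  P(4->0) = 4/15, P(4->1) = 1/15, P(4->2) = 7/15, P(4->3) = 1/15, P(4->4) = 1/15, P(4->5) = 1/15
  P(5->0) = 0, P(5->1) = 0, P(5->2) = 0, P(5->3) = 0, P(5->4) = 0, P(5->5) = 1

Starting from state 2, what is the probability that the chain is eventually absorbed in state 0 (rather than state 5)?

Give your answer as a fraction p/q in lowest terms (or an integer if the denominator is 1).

Let a_i = P(absorbed in 0 | start in state i).
Boundary conditions: a_0 = 1, a_5 = 0.
For each transient state i, a_i = sum_j P(i->j) * a_j:
  a_1 = 2/15*a_0 + 1/15*a_1 + 1/15*a_2 + 2/15*a_3 + 1/5*a_4 + 2/5*a_5
  a_2 = 0*a_0 + 1/15*a_1 + 2/15*a_2 + 4/15*a_3 + 1/5*a_4 + 1/3*a_5
  a_3 = 0*a_0 + 4/15*a_1 + 7/15*a_2 + 2/15*a_3 + 1/15*a_4 + 1/15*a_5
  a_4 = 4/15*a_0 + 1/15*a_1 + 7/15*a_2 + 1/15*a_3 + 1/15*a_4 + 1/15*a_5

Substituting a_0 = 1 and a_5 = 0, rearrange to (I - Q) a = r where r[i] = P(i -> 0):
  [14/15, -1/15, -2/15, -1/5] . (a_1, a_2, a_3, a_4) = 2/15
  [-1/15, 13/15, -4/15, -1/5] . (a_1, a_2, a_3, a_4) = 0
  [-4/15, -7/15, 13/15, -1/15] . (a_1, a_2, a_3, a_4) = 0
  [-1/15, -7/15, -1/15, 14/15] . (a_1, a_2, a_3, a_4) = 4/15

Solving yields:
  a_1 = 5414/19711
  a_2 = 156/857
  a_3 = 4222/19711
  a_4 = 8114/19711

Starting state is 2, so the absorption probability is a_2 = 156/857.

Answer: 156/857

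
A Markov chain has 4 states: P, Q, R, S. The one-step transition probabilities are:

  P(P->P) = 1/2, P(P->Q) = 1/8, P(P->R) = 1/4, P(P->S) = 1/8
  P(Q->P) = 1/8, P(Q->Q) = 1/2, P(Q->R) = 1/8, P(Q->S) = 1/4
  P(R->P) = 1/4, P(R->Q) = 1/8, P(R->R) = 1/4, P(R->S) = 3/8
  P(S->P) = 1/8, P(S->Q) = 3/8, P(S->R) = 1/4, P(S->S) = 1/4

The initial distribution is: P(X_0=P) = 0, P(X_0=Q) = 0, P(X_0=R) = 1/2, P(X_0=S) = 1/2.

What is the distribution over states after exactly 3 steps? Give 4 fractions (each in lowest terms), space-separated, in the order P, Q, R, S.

Answer: 243/1024 77/256 109/512 255/1024

Derivation:
Propagating the distribution step by step (d_{t+1} = d_t * P):
d_0 = (P=0, Q=0, R=1/2, S=1/2)
  d_1[P] = 0*1/2 + 0*1/8 + 1/2*1/4 + 1/2*1/8 = 3/16
  d_1[Q] = 0*1/8 + 0*1/2 + 1/2*1/8 + 1/2*3/8 = 1/4
  d_1[R] = 0*1/4 + 0*1/8 + 1/2*1/4 + 1/2*1/4 = 1/4
  d_1[S] = 0*1/8 + 0*1/4 + 1/2*3/8 + 1/2*1/4 = 5/16
d_1 = (P=3/16, Q=1/4, R=1/4, S=5/16)
  d_2[P] = 3/16*1/2 + 1/4*1/8 + 1/4*1/4 + 5/16*1/8 = 29/128
  d_2[Q] = 3/16*1/8 + 1/4*1/2 + 1/4*1/8 + 5/16*3/8 = 19/64
  d_2[R] = 3/16*1/4 + 1/4*1/8 + 1/4*1/4 + 5/16*1/4 = 7/32
  d_2[S] = 3/16*1/8 + 1/4*1/4 + 1/4*3/8 + 5/16*1/4 = 33/128
d_2 = (P=29/128, Q=19/64, R=7/32, S=33/128)
  d_3[P] = 29/128*1/2 + 19/64*1/8 + 7/32*1/4 + 33/128*1/8 = 243/1024
  d_3[Q] = 29/128*1/8 + 19/64*1/2 + 7/32*1/8 + 33/128*3/8 = 77/256
  d_3[R] = 29/128*1/4 + 19/64*1/8 + 7/32*1/4 + 33/128*1/4 = 109/512
  d_3[S] = 29/128*1/8 + 19/64*1/4 + 7/32*3/8 + 33/128*1/4 = 255/1024
d_3 = (P=243/1024, Q=77/256, R=109/512, S=255/1024)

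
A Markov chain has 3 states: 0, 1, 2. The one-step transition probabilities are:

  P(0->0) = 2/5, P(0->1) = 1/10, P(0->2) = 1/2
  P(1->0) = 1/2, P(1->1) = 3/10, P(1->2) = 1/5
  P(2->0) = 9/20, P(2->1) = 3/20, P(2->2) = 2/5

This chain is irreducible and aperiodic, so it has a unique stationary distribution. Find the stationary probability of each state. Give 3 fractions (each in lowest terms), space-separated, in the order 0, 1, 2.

Answer: 78/179 27/179 74/179

Derivation:
The stationary distribution satisfies pi = pi * P, i.e.:
  pi_0 = 2/5*pi_0 + 1/2*pi_1 + 9/20*pi_2
  pi_1 = 1/10*pi_0 + 3/10*pi_1 + 3/20*pi_2
  pi_2 = 1/2*pi_0 + 1/5*pi_1 + 2/5*pi_2
with normalization: pi_0 + pi_1 + pi_2 = 1.

Using the first 2 balance equations plus normalization, the linear system A*pi = b is:
  [-3/5, 1/2, 9/20] . pi = 0
  [1/10, -7/10, 3/20] . pi = 0
  [1, 1, 1] . pi = 1

Solving yields:
  pi_0 = 78/179
  pi_1 = 27/179
  pi_2 = 74/179

Verification (pi * P):
  78/179*2/5 + 27/179*1/2 + 74/179*9/20 = 78/179 = pi_0  (ok)
  78/179*1/10 + 27/179*3/10 + 74/179*3/20 = 27/179 = pi_1  (ok)
  78/179*1/2 + 27/179*1/5 + 74/179*2/5 = 74/179 = pi_2  (ok)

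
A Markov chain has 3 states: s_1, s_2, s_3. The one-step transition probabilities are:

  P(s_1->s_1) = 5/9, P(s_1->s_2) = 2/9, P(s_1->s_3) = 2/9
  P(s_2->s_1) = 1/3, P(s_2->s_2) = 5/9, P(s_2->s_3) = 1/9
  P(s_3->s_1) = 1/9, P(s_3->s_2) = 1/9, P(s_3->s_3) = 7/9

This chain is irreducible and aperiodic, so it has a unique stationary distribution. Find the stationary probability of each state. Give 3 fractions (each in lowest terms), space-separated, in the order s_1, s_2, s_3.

Answer: 7/23 6/23 10/23

Derivation:
The stationary distribution satisfies pi = pi * P, i.e.:
  pi_s_1 = 5/9*pi_s_1 + 1/3*pi_s_2 + 1/9*pi_s_3
  pi_s_2 = 2/9*pi_s_1 + 5/9*pi_s_2 + 1/9*pi_s_3
  pi_s_3 = 2/9*pi_s_1 + 1/9*pi_s_2 + 7/9*pi_s_3
with normalization: pi_s_1 + pi_s_2 + pi_s_3 = 1.

Using the first 2 balance equations plus normalization, the linear system A*pi = b is:
  [-4/9, 1/3, 1/9] . pi = 0
  [2/9, -4/9, 1/9] . pi = 0
  [1, 1, 1] . pi = 1

Solving yields:
  pi_s_1 = 7/23
  pi_s_2 = 6/23
  pi_s_3 = 10/23

Verification (pi * P):
  7/23*5/9 + 6/23*1/3 + 10/23*1/9 = 7/23 = pi_s_1  (ok)
  7/23*2/9 + 6/23*5/9 + 10/23*1/9 = 6/23 = pi_s_2  (ok)
  7/23*2/9 + 6/23*1/9 + 10/23*7/9 = 10/23 = pi_s_3  (ok)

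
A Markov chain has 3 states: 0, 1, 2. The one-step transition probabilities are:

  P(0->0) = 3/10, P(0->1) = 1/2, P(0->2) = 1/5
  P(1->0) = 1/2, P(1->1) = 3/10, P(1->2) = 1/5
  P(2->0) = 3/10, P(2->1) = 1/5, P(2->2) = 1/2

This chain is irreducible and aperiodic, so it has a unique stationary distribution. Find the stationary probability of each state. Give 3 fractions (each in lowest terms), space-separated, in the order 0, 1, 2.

The stationary distribution satisfies pi = pi * P, i.e.:
  pi_0 = 3/10*pi_0 + 1/2*pi_1 + 3/10*pi_2
  pi_1 = 1/2*pi_0 + 3/10*pi_1 + 1/5*pi_2
  pi_2 = 1/5*pi_0 + 1/5*pi_1 + 1/2*pi_2
with normalization: pi_0 + pi_1 + pi_2 = 1.

Using the first 2 balance equations plus normalization, the linear system A*pi = b is:
  [-7/10, 1/2, 3/10] . pi = 0
  [1/2, -7/10, 1/5] . pi = 0
  [1, 1, 1] . pi = 1

Solving yields:
  pi_0 = 31/84
  pi_1 = 29/84
  pi_2 = 2/7

Verification (pi * P):
  31/84*3/10 + 29/84*1/2 + 2/7*3/10 = 31/84 = pi_0  (ok)
  31/84*1/2 + 29/84*3/10 + 2/7*1/5 = 29/84 = pi_1  (ok)
  31/84*1/5 + 29/84*1/5 + 2/7*1/2 = 2/7 = pi_2  (ok)

Answer: 31/84 29/84 2/7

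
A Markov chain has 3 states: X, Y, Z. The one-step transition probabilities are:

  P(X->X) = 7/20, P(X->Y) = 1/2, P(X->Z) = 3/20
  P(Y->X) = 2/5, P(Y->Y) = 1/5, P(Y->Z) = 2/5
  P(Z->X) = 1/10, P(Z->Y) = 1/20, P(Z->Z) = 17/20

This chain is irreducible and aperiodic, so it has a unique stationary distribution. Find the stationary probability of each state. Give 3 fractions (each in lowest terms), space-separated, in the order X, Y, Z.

Answer: 40/201 11/67 128/201

Derivation:
The stationary distribution satisfies pi = pi * P, i.e.:
  pi_X = 7/20*pi_X + 2/5*pi_Y + 1/10*pi_Z
  pi_Y = 1/2*pi_X + 1/5*pi_Y + 1/20*pi_Z
  pi_Z = 3/20*pi_X + 2/5*pi_Y + 17/20*pi_Z
with normalization: pi_X + pi_Y + pi_Z = 1.

Using the first 2 balance equations plus normalization, the linear system A*pi = b is:
  [-13/20, 2/5, 1/10] . pi = 0
  [1/2, -4/5, 1/20] . pi = 0
  [1, 1, 1] . pi = 1

Solving yields:
  pi_X = 40/201
  pi_Y = 11/67
  pi_Z = 128/201

Verification (pi * P):
  40/201*7/20 + 11/67*2/5 + 128/201*1/10 = 40/201 = pi_X  (ok)
  40/201*1/2 + 11/67*1/5 + 128/201*1/20 = 11/67 = pi_Y  (ok)
  40/201*3/20 + 11/67*2/5 + 128/201*17/20 = 128/201 = pi_Z  (ok)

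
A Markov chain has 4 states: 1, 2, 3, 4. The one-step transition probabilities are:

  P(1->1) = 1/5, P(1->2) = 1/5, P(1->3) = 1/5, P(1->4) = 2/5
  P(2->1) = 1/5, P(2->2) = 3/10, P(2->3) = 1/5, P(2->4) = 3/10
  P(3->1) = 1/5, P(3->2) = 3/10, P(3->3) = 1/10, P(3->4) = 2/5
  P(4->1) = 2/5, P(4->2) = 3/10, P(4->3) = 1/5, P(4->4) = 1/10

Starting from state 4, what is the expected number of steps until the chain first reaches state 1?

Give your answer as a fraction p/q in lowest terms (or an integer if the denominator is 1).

Answer: 550/167

Derivation:
Let h_i = expected steps to first reach 1 from state i.
Boundary: h_1 = 0.
First-step equations for the other states:
  h_2 = 1 + 1/5*h_1 + 3/10*h_2 + 1/5*h_3 + 3/10*h_4
  h_3 = 1 + 1/5*h_1 + 3/10*h_2 + 1/10*h_3 + 2/5*h_4
  h_4 = 1 + 2/5*h_1 + 3/10*h_2 + 1/5*h_3 + 1/10*h_4

Substituting h_1 = 0 and rearranging gives the linear system (I - Q) h = 1:
  [7/10, -1/5, -3/10] . (h_2, h_3, h_4) = 1
  [-3/10, 9/10, -2/5] . (h_2, h_3, h_4) = 1
  [-3/10, -1/5, 9/10] . (h_2, h_3, h_4) = 1

Solving yields:
  h_2 = 660/167
  h_3 = 650/167
  h_4 = 550/167

Starting state is 4, so the expected hitting time is h_4 = 550/167.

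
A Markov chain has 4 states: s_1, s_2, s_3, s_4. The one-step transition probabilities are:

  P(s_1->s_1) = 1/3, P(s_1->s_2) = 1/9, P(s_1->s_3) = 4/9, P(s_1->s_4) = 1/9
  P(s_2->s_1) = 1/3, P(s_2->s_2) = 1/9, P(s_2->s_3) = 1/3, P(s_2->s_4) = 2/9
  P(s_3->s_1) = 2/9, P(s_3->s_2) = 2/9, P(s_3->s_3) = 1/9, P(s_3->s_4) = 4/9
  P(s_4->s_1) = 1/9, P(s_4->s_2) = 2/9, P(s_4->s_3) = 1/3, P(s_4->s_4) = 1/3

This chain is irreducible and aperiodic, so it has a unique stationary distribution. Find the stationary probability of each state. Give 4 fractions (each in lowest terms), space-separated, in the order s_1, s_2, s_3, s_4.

Answer: 4/17 3/17 5/17 5/17

Derivation:
The stationary distribution satisfies pi = pi * P, i.e.:
  pi_s_1 = 1/3*pi_s_1 + 1/3*pi_s_2 + 2/9*pi_s_3 + 1/9*pi_s_4
  pi_s_2 = 1/9*pi_s_1 + 1/9*pi_s_2 + 2/9*pi_s_3 + 2/9*pi_s_4
  pi_s_3 = 4/9*pi_s_1 + 1/3*pi_s_2 + 1/9*pi_s_3 + 1/3*pi_s_4
  pi_s_4 = 1/9*pi_s_1 + 2/9*pi_s_2 + 4/9*pi_s_3 + 1/3*pi_s_4
with normalization: pi_s_1 + pi_s_2 + pi_s_3 + pi_s_4 = 1.

Using the first 3 balance equations plus normalization, the linear system A*pi = b is:
  [-2/3, 1/3, 2/9, 1/9] . pi = 0
  [1/9, -8/9, 2/9, 2/9] . pi = 0
  [4/9, 1/3, -8/9, 1/3] . pi = 0
  [1, 1, 1, 1] . pi = 1

Solving yields:
  pi_s_1 = 4/17
  pi_s_2 = 3/17
  pi_s_3 = 5/17
  pi_s_4 = 5/17

Verification (pi * P):
  4/17*1/3 + 3/17*1/3 + 5/17*2/9 + 5/17*1/9 = 4/17 = pi_s_1  (ok)
  4/17*1/9 + 3/17*1/9 + 5/17*2/9 + 5/17*2/9 = 3/17 = pi_s_2  (ok)
  4/17*4/9 + 3/17*1/3 + 5/17*1/9 + 5/17*1/3 = 5/17 = pi_s_3  (ok)
  4/17*1/9 + 3/17*2/9 + 5/17*4/9 + 5/17*1/3 = 5/17 = pi_s_4  (ok)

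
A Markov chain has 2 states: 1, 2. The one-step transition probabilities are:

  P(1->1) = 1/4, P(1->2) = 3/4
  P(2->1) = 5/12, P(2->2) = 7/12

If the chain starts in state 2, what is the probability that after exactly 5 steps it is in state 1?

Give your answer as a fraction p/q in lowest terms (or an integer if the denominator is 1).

Computing P^5 by repeated multiplication:
P^1 =
  1: [1/4, 3/4]
  2: [5/12, 7/12]
P^2 =
  1: [3/8, 5/8]
  2: [25/72, 47/72]
P^3 =
  1: [17/48, 31/48]
  2: [155/432, 277/432]
P^4 =
  1: [103/288, 185/288]
  2: [925/2592, 1667/2592]
P^5 =
  1: [617/1728, 1111/1728]
  2: [5555/15552, 9997/15552]

(P^5)[2 -> 1] = 5555/15552

Answer: 5555/15552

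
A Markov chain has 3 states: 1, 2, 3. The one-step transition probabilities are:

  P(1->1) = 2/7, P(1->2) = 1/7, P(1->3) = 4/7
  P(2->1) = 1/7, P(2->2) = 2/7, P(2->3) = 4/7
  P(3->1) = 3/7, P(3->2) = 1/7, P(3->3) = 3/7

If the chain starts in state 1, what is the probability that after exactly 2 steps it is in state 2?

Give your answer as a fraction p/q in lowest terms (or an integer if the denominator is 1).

Computing P^2 by repeated multiplication:
P^1 =
  1: [2/7, 1/7, 4/7]
  2: [1/7, 2/7, 4/7]
  3: [3/7, 1/7, 3/7]
P^2 =
  1: [17/49, 8/49, 24/49]
  2: [16/49, 9/49, 24/49]
  3: [16/49, 8/49, 25/49]

(P^2)[1 -> 2] = 8/49

Answer: 8/49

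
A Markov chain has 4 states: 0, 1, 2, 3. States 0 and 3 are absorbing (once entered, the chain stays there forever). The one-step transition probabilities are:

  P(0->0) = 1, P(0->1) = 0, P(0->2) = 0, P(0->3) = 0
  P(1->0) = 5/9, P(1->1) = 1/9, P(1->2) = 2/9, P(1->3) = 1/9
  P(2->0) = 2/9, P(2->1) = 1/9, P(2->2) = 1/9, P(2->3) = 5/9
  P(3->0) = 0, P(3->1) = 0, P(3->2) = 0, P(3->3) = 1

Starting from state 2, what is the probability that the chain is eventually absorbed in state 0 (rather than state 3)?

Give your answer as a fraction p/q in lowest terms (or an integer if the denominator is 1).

Answer: 21/62

Derivation:
Let a_i = P(absorbed in 0 | start in state i).
Boundary conditions: a_0 = 1, a_3 = 0.
For each transient state i, a_i = sum_j P(i->j) * a_j:
  a_1 = 5/9*a_0 + 1/9*a_1 + 2/9*a_2 + 1/9*a_3
  a_2 = 2/9*a_0 + 1/9*a_1 + 1/9*a_2 + 5/9*a_3

Substituting a_0 = 1 and a_3 = 0, rearrange to (I - Q) a = r where r[i] = P(i -> 0):
  [8/9, -2/9] . (a_1, a_2) = 5/9
  [-1/9, 8/9] . (a_1, a_2) = 2/9

Solving yields:
  a_1 = 22/31
  a_2 = 21/62

Starting state is 2, so the absorption probability is a_2 = 21/62.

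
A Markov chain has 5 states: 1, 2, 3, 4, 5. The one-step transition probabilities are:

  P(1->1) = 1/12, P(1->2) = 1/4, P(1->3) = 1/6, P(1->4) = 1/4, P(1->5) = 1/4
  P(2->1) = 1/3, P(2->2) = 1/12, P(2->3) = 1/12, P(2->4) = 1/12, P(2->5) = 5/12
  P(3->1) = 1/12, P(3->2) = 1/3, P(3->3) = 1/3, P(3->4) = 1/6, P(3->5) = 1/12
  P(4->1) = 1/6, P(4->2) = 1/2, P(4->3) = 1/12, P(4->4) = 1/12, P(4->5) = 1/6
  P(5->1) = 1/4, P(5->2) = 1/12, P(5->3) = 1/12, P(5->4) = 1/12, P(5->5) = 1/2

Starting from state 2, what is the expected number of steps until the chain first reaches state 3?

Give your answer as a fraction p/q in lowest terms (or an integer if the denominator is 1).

Let h_i = expected steps to first reach 3 from state i.
Boundary: h_3 = 0.
First-step equations for the other states:
  h_1 = 1 + 1/12*h_1 + 1/4*h_2 + 1/6*h_3 + 1/4*h_4 + 1/4*h_5
  h_2 = 1 + 1/3*h_1 + 1/12*h_2 + 1/12*h_3 + 1/12*h_4 + 5/12*h_5
  h_4 = 1 + 1/6*h_1 + 1/2*h_2 + 1/12*h_3 + 1/12*h_4 + 1/6*h_5
  h_5 = 1 + 1/4*h_1 + 1/12*h_2 + 1/12*h_3 + 1/12*h_4 + 1/2*h_5

Substituting h_3 = 0 and rearranging gives the linear system (I - Q) h = 1:
  [11/12, -1/4, -1/4, -1/4] . (h_1, h_2, h_4, h_5) = 1
  [-1/3, 11/12, -1/12, -5/12] . (h_1, h_2, h_4, h_5) = 1
  [-1/6, -1/2, 11/12, -1/6] . (h_1, h_2, h_4, h_5) = 1
  [-1/4, -1/12, -1/12, 1/2] . (h_1, h_2, h_4, h_5) = 1

Solving yields:
  h_1 = 3192/349
  h_2 = 23928/2443
  h_4 = 24156/2443
  h_5 = 24072/2443

Starting state is 2, so the expected hitting time is h_2 = 23928/2443.

Answer: 23928/2443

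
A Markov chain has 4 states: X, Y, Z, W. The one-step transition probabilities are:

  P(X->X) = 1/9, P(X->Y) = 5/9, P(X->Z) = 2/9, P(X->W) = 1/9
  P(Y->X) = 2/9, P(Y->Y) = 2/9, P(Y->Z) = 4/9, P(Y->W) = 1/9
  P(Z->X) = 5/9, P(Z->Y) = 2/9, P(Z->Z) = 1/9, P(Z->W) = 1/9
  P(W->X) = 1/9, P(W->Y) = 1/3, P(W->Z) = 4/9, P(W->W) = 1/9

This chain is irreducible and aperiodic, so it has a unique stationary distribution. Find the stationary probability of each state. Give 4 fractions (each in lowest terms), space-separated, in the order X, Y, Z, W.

The stationary distribution satisfies pi = pi * P, i.e.:
  pi_X = 1/9*pi_X + 2/9*pi_Y + 5/9*pi_Z + 1/9*pi_W
  pi_Y = 5/9*pi_X + 2/9*pi_Y + 2/9*pi_Z + 1/3*pi_W
  pi_Z = 2/9*pi_X + 4/9*pi_Y + 1/9*pi_Z + 4/9*pi_W
  pi_W = 1/9*pi_X + 1/9*pi_Y + 1/9*pi_Z + 1/9*pi_W
with normalization: pi_X + pi_Y + pi_Z + pi_W = 1.

Using the first 3 balance equations plus normalization, the linear system A*pi = b is:
  [-8/9, 2/9, 5/9, 1/9] . pi = 0
  [5/9, -7/9, 2/9, 1/3] . pi = 0
  [2/9, 4/9, -8/9, 4/9] . pi = 0
  [1, 1, 1, 1] . pi = 1

Solving yields:
  pi_X = 52/189
  pi_Y = 185/567
  pi_Z = 163/567
  pi_W = 1/9

Verification (pi * P):
  52/189*1/9 + 185/567*2/9 + 163/567*5/9 + 1/9*1/9 = 52/189 = pi_X  (ok)
  52/189*5/9 + 185/567*2/9 + 163/567*2/9 + 1/9*1/3 = 185/567 = pi_Y  (ok)
  52/189*2/9 + 185/567*4/9 + 163/567*1/9 + 1/9*4/9 = 163/567 = pi_Z  (ok)
  52/189*1/9 + 185/567*1/9 + 163/567*1/9 + 1/9*1/9 = 1/9 = pi_W  (ok)

Answer: 52/189 185/567 163/567 1/9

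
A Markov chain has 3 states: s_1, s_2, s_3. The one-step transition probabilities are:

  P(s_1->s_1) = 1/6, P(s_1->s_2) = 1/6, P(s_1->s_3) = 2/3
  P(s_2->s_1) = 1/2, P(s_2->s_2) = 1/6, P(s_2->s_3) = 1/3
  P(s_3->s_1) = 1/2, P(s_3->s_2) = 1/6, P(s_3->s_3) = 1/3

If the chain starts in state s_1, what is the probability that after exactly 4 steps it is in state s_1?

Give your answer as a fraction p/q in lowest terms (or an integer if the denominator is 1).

Answer: 31/81

Derivation:
Computing P^4 by repeated multiplication:
P^1 =
  s_1: [1/6, 1/6, 2/3]
  s_2: [1/2, 1/6, 1/3]
  s_3: [1/2, 1/6, 1/3]
P^2 =
  s_1: [4/9, 1/6, 7/18]
  s_2: [1/3, 1/6, 1/2]
  s_3: [1/3, 1/6, 1/2]
P^3 =
  s_1: [19/54, 1/6, 13/27]
  s_2: [7/18, 1/6, 4/9]
  s_3: [7/18, 1/6, 4/9]
P^4 =
  s_1: [31/81, 1/6, 73/162]
  s_2: [10/27, 1/6, 25/54]
  s_3: [10/27, 1/6, 25/54]

(P^4)[s_1 -> s_1] = 31/81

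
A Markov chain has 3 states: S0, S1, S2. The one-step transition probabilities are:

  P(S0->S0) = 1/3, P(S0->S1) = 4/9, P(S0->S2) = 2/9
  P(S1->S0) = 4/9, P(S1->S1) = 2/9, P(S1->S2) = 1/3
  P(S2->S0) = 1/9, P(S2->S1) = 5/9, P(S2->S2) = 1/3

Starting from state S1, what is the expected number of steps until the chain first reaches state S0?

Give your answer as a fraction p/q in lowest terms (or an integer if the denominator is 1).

Answer: 3

Derivation:
Let h_i = expected steps to first reach S0 from state i.
Boundary: h_S0 = 0.
First-step equations for the other states:
  h_S1 = 1 + 4/9*h_S0 + 2/9*h_S1 + 1/3*h_S2
  h_S2 = 1 + 1/9*h_S0 + 5/9*h_S1 + 1/3*h_S2

Substituting h_S0 = 0 and rearranging gives the linear system (I - Q) h = 1:
  [7/9, -1/3] . (h_S1, h_S2) = 1
  [-5/9, 2/3] . (h_S1, h_S2) = 1

Solving yields:
  h_S1 = 3
  h_S2 = 4

Starting state is S1, so the expected hitting time is h_S1 = 3.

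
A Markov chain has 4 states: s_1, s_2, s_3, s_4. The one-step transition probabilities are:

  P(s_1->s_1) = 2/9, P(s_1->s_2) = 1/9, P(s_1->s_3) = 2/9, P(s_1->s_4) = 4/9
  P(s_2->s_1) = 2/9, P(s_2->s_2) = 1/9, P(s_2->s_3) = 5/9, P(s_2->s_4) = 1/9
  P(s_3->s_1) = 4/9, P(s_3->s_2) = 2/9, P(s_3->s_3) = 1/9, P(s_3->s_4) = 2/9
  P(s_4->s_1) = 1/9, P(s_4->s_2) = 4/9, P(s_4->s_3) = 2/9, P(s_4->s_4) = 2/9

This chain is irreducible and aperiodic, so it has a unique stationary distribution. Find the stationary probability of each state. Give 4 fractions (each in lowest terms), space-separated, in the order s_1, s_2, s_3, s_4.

The stationary distribution satisfies pi = pi * P, i.e.:
  pi_s_1 = 2/9*pi_s_1 + 2/9*pi_s_2 + 4/9*pi_s_3 + 1/9*pi_s_4
  pi_s_2 = 1/9*pi_s_1 + 1/9*pi_s_2 + 2/9*pi_s_3 + 4/9*pi_s_4
  pi_s_3 = 2/9*pi_s_1 + 5/9*pi_s_2 + 1/9*pi_s_3 + 2/9*pi_s_4
  pi_s_4 = 4/9*pi_s_1 + 1/9*pi_s_2 + 2/9*pi_s_3 + 2/9*pi_s_4
with normalization: pi_s_1 + pi_s_2 + pi_s_3 + pi_s_4 = 1.

Using the first 3 balance equations plus normalization, the linear system A*pi = b is:
  [-7/9, 2/9, 4/9, 1/9] . pi = 0
  [1/9, -8/9, 2/9, 4/9] . pi = 0
  [2/9, 5/9, -8/9, 2/9] . pi = 0
  [1, 1, 1, 1] . pi = 1

Solving yields:
  pi_s_1 = 18/71
  pi_s_2 = 16/71
  pi_s_3 = 19/71
  pi_s_4 = 18/71

Verification (pi * P):
  18/71*2/9 + 16/71*2/9 + 19/71*4/9 + 18/71*1/9 = 18/71 = pi_s_1  (ok)
  18/71*1/9 + 16/71*1/9 + 19/71*2/9 + 18/71*4/9 = 16/71 = pi_s_2  (ok)
  18/71*2/9 + 16/71*5/9 + 19/71*1/9 + 18/71*2/9 = 19/71 = pi_s_3  (ok)
  18/71*4/9 + 16/71*1/9 + 19/71*2/9 + 18/71*2/9 = 18/71 = pi_s_4  (ok)

Answer: 18/71 16/71 19/71 18/71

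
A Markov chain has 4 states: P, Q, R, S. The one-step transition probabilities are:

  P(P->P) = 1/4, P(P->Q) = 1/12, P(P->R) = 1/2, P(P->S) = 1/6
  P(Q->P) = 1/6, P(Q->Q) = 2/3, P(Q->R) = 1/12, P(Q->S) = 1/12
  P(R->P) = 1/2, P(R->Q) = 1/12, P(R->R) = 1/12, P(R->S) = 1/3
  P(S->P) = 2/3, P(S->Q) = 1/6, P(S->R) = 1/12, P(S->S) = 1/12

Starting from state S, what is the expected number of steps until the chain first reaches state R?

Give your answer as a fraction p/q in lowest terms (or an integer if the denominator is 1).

Let h_i = expected steps to first reach R from state i.
Boundary: h_R = 0.
First-step equations for the other states:
  h_P = 1 + 1/4*h_P + 1/12*h_Q + 1/2*h_R + 1/6*h_S
  h_Q = 1 + 1/6*h_P + 2/3*h_Q + 1/12*h_R + 1/12*h_S
  h_S = 1 + 2/3*h_P + 1/6*h_Q + 1/12*h_R + 1/12*h_S

Substituting h_R = 0 and rearranging gives the linear system (I - Q) h = 1:
  [3/4, -1/12, -1/6] . (h_P, h_Q, h_S) = 1
  [-1/6, 1/3, -1/12] . (h_P, h_Q, h_S) = 1
  [-2/3, -1/6, 11/12] . (h_P, h_Q, h_S) = 1

Solving yields:
  h_P = 66/23
  h_Q = 126/23
  h_S = 96/23

Starting state is S, so the expected hitting time is h_S = 96/23.

Answer: 96/23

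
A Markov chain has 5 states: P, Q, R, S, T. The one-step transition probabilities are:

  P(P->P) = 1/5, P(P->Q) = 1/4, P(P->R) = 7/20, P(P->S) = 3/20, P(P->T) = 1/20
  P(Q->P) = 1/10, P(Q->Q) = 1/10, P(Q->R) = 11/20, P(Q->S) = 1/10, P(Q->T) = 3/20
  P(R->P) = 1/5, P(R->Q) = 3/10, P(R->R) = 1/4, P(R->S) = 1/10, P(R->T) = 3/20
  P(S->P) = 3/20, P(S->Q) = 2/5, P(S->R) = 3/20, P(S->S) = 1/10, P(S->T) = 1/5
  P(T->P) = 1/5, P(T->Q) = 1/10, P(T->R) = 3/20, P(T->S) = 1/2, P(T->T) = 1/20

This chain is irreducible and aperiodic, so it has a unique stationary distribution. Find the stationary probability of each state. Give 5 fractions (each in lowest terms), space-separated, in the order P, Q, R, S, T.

Answer: 545/3234 1105/4704 3991/12936 4133/25872 2213/17248

Derivation:
The stationary distribution satisfies pi = pi * P, i.e.:
  pi_P = 1/5*pi_P + 1/10*pi_Q + 1/5*pi_R + 3/20*pi_S + 1/5*pi_T
  pi_Q = 1/4*pi_P + 1/10*pi_Q + 3/10*pi_R + 2/5*pi_S + 1/10*pi_T
  pi_R = 7/20*pi_P + 11/20*pi_Q + 1/4*pi_R + 3/20*pi_S + 3/20*pi_T
  pi_S = 3/20*pi_P + 1/10*pi_Q + 1/10*pi_R + 1/10*pi_S + 1/2*pi_T
  pi_T = 1/20*pi_P + 3/20*pi_Q + 3/20*pi_R + 1/5*pi_S + 1/20*pi_T
with normalization: pi_P + pi_Q + pi_R + pi_S + pi_T = 1.

Using the first 4 balance equations plus normalization, the linear system A*pi = b is:
  [-4/5, 1/10, 1/5, 3/20, 1/5] . pi = 0
  [1/4, -9/10, 3/10, 2/5, 1/10] . pi = 0
  [7/20, 11/20, -3/4, 3/20, 3/20] . pi = 0
  [3/20, 1/10, 1/10, -9/10, 1/2] . pi = 0
  [1, 1, 1, 1, 1] . pi = 1

Solving yields:
  pi_P = 545/3234
  pi_Q = 1105/4704
  pi_R = 3991/12936
  pi_S = 4133/25872
  pi_T = 2213/17248

Verification (pi * P):
  545/3234*1/5 + 1105/4704*1/10 + 3991/12936*1/5 + 4133/25872*3/20 + 2213/17248*1/5 = 545/3234 = pi_P  (ok)
  545/3234*1/4 + 1105/4704*1/10 + 3991/12936*3/10 + 4133/25872*2/5 + 2213/17248*1/10 = 1105/4704 = pi_Q  (ok)
  545/3234*7/20 + 1105/4704*11/20 + 3991/12936*1/4 + 4133/25872*3/20 + 2213/17248*3/20 = 3991/12936 = pi_R  (ok)
  545/3234*3/20 + 1105/4704*1/10 + 3991/12936*1/10 + 4133/25872*1/10 + 2213/17248*1/2 = 4133/25872 = pi_S  (ok)
  545/3234*1/20 + 1105/4704*3/20 + 3991/12936*3/20 + 4133/25872*1/5 + 2213/17248*1/20 = 2213/17248 = pi_T  (ok)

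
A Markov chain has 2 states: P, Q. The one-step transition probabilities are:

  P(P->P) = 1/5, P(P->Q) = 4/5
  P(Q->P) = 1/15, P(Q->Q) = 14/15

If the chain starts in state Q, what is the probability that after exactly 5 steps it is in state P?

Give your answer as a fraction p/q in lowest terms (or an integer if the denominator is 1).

Computing P^5 by repeated multiplication:
P^1 =
  P: [1/5, 4/5]
  Q: [1/15, 14/15]
P^2 =
  P: [7/75, 68/75]
  Q: [17/225, 208/225]
P^3 =
  P: [89/1125, 1036/1125]
  Q: [259/3375, 3116/3375]
P^4 =
  P: [1303/16875, 15572/16875]
  Q: [3893/50625, 46732/50625]
P^5 =
  P: [19481/253125, 233644/253125]
  Q: [58411/759375, 700964/759375]

(P^5)[Q -> P] = 58411/759375

Answer: 58411/759375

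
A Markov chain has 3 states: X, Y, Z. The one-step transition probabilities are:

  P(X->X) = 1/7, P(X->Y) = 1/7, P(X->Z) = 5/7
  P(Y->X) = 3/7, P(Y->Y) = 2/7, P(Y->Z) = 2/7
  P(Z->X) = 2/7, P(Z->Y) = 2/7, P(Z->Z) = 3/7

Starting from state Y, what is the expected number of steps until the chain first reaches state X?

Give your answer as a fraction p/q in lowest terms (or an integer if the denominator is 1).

Answer: 21/8

Derivation:
Let h_i = expected steps to first reach X from state i.
Boundary: h_X = 0.
First-step equations for the other states:
  h_Y = 1 + 3/7*h_X + 2/7*h_Y + 2/7*h_Z
  h_Z = 1 + 2/7*h_X + 2/7*h_Y + 3/7*h_Z

Substituting h_X = 0 and rearranging gives the linear system (I - Q) h = 1:
  [5/7, -2/7] . (h_Y, h_Z) = 1
  [-2/7, 4/7] . (h_Y, h_Z) = 1

Solving yields:
  h_Y = 21/8
  h_Z = 49/16

Starting state is Y, so the expected hitting time is h_Y = 21/8.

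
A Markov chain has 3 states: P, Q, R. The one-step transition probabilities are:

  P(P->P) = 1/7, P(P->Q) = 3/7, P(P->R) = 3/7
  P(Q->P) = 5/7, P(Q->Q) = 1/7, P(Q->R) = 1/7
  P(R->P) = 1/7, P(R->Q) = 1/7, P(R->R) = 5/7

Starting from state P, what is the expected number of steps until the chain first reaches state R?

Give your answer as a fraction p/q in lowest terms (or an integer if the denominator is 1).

Let h_i = expected steps to first reach R from state i.
Boundary: h_R = 0.
First-step equations for the other states:
  h_P = 1 + 1/7*h_P + 3/7*h_Q + 3/7*h_R
  h_Q = 1 + 5/7*h_P + 1/7*h_Q + 1/7*h_R

Substituting h_R = 0 and rearranging gives the linear system (I - Q) h = 1:
  [6/7, -3/7] . (h_P, h_Q) = 1
  [-5/7, 6/7] . (h_P, h_Q) = 1

Solving yields:
  h_P = 3
  h_Q = 11/3

Starting state is P, so the expected hitting time is h_P = 3.

Answer: 3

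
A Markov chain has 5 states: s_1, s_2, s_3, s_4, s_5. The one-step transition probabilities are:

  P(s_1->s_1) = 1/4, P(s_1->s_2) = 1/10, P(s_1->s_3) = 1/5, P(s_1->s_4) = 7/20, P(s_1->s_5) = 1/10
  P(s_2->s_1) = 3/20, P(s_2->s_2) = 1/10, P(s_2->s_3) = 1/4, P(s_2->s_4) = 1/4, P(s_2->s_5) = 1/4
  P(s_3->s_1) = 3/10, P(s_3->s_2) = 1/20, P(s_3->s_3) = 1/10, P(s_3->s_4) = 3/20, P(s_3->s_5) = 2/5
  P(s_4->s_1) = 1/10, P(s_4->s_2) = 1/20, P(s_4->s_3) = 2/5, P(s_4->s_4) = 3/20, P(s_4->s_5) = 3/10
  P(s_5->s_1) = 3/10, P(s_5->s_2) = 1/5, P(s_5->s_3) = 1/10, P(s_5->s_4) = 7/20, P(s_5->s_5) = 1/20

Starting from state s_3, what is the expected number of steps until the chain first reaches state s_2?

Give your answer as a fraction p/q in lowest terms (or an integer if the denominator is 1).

Answer: 118440/11339

Derivation:
Let h_i = expected steps to first reach s_2 from state i.
Boundary: h_s_2 = 0.
First-step equations for the other states:
  h_s_1 = 1 + 1/4*h_s_1 + 1/10*h_s_2 + 1/5*h_s_3 + 7/20*h_s_4 + 1/10*h_s_5
  h_s_3 = 1 + 3/10*h_s_1 + 1/20*h_s_2 + 1/10*h_s_3 + 3/20*h_s_4 + 2/5*h_s_5
  h_s_4 = 1 + 1/10*h_s_1 + 1/20*h_s_2 + 2/5*h_s_3 + 3/20*h_s_4 + 3/10*h_s_5
  h_s_5 = 1 + 3/10*h_s_1 + 1/5*h_s_2 + 1/10*h_s_3 + 7/20*h_s_4 + 1/20*h_s_5

Substituting h_s_2 = 0 and rearranging gives the linear system (I - Q) h = 1:
  [3/4, -1/5, -7/20, -1/10] . (h_s_1, h_s_3, h_s_4, h_s_5) = 1
  [-3/10, 9/10, -3/20, -2/5] . (h_s_1, h_s_3, h_s_4, h_s_5) = 1
  [-1/10, -2/5, 17/20, -3/10] . (h_s_1, h_s_3, h_s_4, h_s_5) = 1
  [-3/10, -1/10, -7/20, 19/20] . (h_s_1, h_s_3, h_s_4, h_s_5) = 1

Solving yields:
  h_s_1 = 116800/11339
  h_s_3 = 118440/11339
  h_s_4 = 180/17
  h_s_5 = 105520/11339

Starting state is s_3, so the expected hitting time is h_s_3 = 118440/11339.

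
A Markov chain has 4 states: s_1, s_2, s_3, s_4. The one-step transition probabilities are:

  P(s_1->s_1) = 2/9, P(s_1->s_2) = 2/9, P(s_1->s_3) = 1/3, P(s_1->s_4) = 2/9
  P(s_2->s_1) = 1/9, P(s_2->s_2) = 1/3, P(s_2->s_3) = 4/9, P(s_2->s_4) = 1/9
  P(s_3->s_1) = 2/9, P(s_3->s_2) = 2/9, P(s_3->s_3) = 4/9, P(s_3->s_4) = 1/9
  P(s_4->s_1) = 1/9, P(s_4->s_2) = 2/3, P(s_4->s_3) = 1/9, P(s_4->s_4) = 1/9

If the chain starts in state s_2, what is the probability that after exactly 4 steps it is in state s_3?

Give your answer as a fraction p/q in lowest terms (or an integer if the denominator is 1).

Answer: 2504/6561

Derivation:
Computing P^4 by repeated multiplication:
P^1 =
  s_1: [2/9, 2/9, 1/3, 2/9]
  s_2: [1/9, 1/3, 4/9, 1/9]
  s_3: [2/9, 2/9, 4/9, 1/9]
  s_4: [1/9, 2/3, 1/9, 1/9]
P^2 =
  s_1: [14/81, 28/81, 28/81, 11/81]
  s_2: [14/81, 25/81, 32/81, 10/81]
  s_3: [5/27, 8/27, 31/81, 11/81]
  s_4: [11/81, 28/81, 32/81, 10/81]
P^3 =
  s_1: [41/243, 26/81, 277/729, 95/729]
  s_2: [127/729, 227/729, 280/729, 95/729]
  s_3: [127/729, 230/729, 92/243, 32/243]
  s_4: [124/729, 230/729, 283/729, 92/729]
P^4 =
  s_1: [1129/6561, 2072/6561, 836/2187, 284/2187]
  s_2: [1136/6561, 2065/6561, 2504/6561, 856/6561]
  s_3: [1132/6561, 2072/6561, 2501/6561, 856/6561]
  s_4: [1136/6561, 2056/6561, 2516/6561, 853/6561]

(P^4)[s_2 -> s_3] = 2504/6561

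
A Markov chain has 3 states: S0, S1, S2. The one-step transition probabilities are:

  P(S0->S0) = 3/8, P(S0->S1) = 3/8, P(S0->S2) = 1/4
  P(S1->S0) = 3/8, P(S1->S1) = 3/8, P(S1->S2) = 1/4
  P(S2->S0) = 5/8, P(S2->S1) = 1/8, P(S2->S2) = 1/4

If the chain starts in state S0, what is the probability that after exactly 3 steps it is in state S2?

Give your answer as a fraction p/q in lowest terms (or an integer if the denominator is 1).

Answer: 1/4

Derivation:
Computing P^3 by repeated multiplication:
P^1 =
  S0: [3/8, 3/8, 1/4]
  S1: [3/8, 3/8, 1/4]
  S2: [5/8, 1/8, 1/4]
P^2 =
  S0: [7/16, 5/16, 1/4]
  S1: [7/16, 5/16, 1/4]
  S2: [7/16, 5/16, 1/4]
P^3 =
  S0: [7/16, 5/16, 1/4]
  S1: [7/16, 5/16, 1/4]
  S2: [7/16, 5/16, 1/4]

(P^3)[S0 -> S2] = 1/4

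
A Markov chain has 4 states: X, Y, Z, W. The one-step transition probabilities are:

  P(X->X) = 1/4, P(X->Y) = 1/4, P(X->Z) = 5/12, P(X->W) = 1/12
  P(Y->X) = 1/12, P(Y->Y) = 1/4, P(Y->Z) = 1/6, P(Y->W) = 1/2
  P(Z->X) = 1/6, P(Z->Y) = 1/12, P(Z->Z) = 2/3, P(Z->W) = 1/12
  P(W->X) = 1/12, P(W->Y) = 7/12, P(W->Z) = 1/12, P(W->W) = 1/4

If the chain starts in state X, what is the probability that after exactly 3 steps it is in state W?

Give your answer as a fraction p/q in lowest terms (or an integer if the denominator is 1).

Answer: 11/54

Derivation:
Computing P^3 by repeated multiplication:
P^1 =
  X: [1/4, 1/4, 5/12, 1/12]
  Y: [1/12, 1/4, 1/6, 1/2]
  Z: [1/6, 1/12, 2/3, 1/12]
  W: [1/12, 7/12, 1/12, 1/4]
P^2 =
  X: [23/144, 5/24, 31/72, 29/144]
  Y: [1/9, 7/18, 11/48, 13/48]
  Z: [1/6, 1/6, 77/144, 19/144]
  W: [5/48, 23/72, 5/24, 53/144]
P^3 =
  X: [7/48, 53/216, 175/432, 11/54]
  Y: [209/1728, 29/96, 55/192, 251/864]
  Z: [269/1728, 59/288, 803/1728, 151/864]
  W: [17/144, 73/216, 115/432, 5/18]

(P^3)[X -> W] = 11/54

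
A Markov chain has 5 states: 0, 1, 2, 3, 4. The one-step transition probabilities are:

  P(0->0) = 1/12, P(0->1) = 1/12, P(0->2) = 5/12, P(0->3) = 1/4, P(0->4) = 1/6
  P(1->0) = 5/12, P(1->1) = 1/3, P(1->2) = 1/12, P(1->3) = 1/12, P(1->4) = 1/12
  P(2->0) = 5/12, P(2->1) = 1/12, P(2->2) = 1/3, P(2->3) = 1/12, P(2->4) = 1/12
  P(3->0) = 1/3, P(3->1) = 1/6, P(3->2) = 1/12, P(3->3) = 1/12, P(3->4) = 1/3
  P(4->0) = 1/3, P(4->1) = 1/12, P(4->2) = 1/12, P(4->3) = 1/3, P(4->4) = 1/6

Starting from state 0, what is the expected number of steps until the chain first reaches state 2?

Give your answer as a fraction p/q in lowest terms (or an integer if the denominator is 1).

Answer: 18228/4355

Derivation:
Let h_i = expected steps to first reach 2 from state i.
Boundary: h_2 = 0.
First-step equations for the other states:
  h_0 = 1 + 1/12*h_0 + 1/12*h_1 + 5/12*h_2 + 1/4*h_3 + 1/6*h_4
  h_1 = 1 + 5/12*h_0 + 1/3*h_1 + 1/12*h_2 + 1/12*h_3 + 1/12*h_4
  h_3 = 1 + 1/3*h_0 + 1/6*h_1 + 1/12*h_2 + 1/12*h_3 + 1/3*h_4
  h_4 = 1 + 1/3*h_0 + 1/12*h_1 + 1/12*h_2 + 1/3*h_3 + 1/6*h_4

Substituting h_2 = 0 and rearranging gives the linear system (I - Q) h = 1:
  [11/12, -1/12, -1/4, -1/6] . (h_0, h_1, h_3, h_4) = 1
  [-5/12, 2/3, -1/12, -1/12] . (h_0, h_1, h_3, h_4) = 1
  [-1/3, -1/6, 11/12, -1/3] . (h_0, h_1, h_3, h_4) = 1
  [-1/3, -1/12, -1/3, 5/6] . (h_0, h_1, h_3, h_4) = 1

Solving yields:
  h_0 = 18228/4355
  h_1 = 24132/4355
  h_3 = 1908/335
  h_4 = 24852/4355

Starting state is 0, so the expected hitting time is h_0 = 18228/4355.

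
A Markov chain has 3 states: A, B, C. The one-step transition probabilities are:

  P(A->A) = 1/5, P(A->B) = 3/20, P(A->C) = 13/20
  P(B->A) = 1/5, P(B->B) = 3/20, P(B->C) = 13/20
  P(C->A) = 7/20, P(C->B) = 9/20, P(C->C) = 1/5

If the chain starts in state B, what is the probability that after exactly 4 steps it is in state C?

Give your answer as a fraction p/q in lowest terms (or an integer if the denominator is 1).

Computing P^4 by repeated multiplication:
P^1 =
  A: [1/5, 3/20, 13/20]
  B: [1/5, 3/20, 13/20]
  C: [7/20, 9/20, 1/5]
P^2 =
  A: [119/400, 69/200, 143/400]
  B: [119/400, 69/200, 143/400]
  C: [23/100, 21/100, 14/25]
P^3 =
  A: [2029/8000, 1029/4000, 3913/8000]
  B: [2029/8000, 1029/4000, 3913/8000]
  C: [71/250, 159/500, 199/500]
P^4 =
  A: [43739/160000, 23739/80000, 68783/160000]
  B: [43739/160000, 23739/80000, 68783/160000]
  C: [2597/10000, 1347/5000, 4709/10000]

(P^4)[B -> C] = 68783/160000

Answer: 68783/160000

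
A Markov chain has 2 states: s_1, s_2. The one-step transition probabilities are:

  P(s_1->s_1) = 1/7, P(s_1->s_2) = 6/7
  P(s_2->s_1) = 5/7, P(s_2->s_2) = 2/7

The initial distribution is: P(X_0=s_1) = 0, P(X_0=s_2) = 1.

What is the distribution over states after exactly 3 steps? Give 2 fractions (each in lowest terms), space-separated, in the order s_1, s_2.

Answer: 185/343 158/343

Derivation:
Propagating the distribution step by step (d_{t+1} = d_t * P):
d_0 = (s_1=0, s_2=1)
  d_1[s_1] = 0*1/7 + 1*5/7 = 5/7
  d_1[s_2] = 0*6/7 + 1*2/7 = 2/7
d_1 = (s_1=5/7, s_2=2/7)
  d_2[s_1] = 5/7*1/7 + 2/7*5/7 = 15/49
  d_2[s_2] = 5/7*6/7 + 2/7*2/7 = 34/49
d_2 = (s_1=15/49, s_2=34/49)
  d_3[s_1] = 15/49*1/7 + 34/49*5/7 = 185/343
  d_3[s_2] = 15/49*6/7 + 34/49*2/7 = 158/343
d_3 = (s_1=185/343, s_2=158/343)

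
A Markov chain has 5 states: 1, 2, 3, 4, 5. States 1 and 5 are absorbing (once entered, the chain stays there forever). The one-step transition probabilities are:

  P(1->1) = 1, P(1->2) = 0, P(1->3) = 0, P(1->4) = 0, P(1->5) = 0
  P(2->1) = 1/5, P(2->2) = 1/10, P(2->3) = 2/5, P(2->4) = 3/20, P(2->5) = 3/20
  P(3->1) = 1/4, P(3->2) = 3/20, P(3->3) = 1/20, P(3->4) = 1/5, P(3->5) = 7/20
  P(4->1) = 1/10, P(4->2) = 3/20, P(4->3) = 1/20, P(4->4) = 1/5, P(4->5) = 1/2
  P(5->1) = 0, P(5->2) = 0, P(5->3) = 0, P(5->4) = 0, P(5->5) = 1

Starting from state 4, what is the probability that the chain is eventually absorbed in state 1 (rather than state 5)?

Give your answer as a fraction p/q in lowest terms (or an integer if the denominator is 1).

Answer: 181/790

Derivation:
Let a_i = P(absorbed in 1 | start in state i).
Boundary conditions: a_1 = 1, a_5 = 0.
For each transient state i, a_i = sum_j P(i->j) * a_j:
  a_2 = 1/5*a_1 + 1/10*a_2 + 2/5*a_3 + 3/20*a_4 + 3/20*a_5
  a_3 = 1/4*a_1 + 3/20*a_2 + 1/20*a_3 + 1/5*a_4 + 7/20*a_5
  a_4 = 1/10*a_1 + 3/20*a_2 + 1/20*a_3 + 1/5*a_4 + 1/2*a_5

Substituting a_1 = 1 and a_5 = 0, rearrange to (I - Q) a = r where r[i] = P(i -> 1):
  [9/10, -2/5, -3/20] . (a_2, a_3, a_4) = 1/5
  [-3/20, 19/20, -1/5] . (a_2, a_3, a_4) = 1/4
  [-3/20, -1/20, 4/5] . (a_2, a_3, a_4) = 1/10

Solving yields:
  a_2 = 2033/4740
  a_3 = 599/1580
  a_4 = 181/790

Starting state is 4, so the absorption probability is a_4 = 181/790.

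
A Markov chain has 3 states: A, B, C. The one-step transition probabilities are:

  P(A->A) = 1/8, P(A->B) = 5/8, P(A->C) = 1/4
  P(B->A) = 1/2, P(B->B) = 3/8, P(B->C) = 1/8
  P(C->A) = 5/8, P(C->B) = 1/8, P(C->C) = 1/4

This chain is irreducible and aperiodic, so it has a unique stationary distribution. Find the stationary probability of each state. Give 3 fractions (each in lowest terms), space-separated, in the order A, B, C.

Answer: 29/76 8/19 15/76

Derivation:
The stationary distribution satisfies pi = pi * P, i.e.:
  pi_A = 1/8*pi_A + 1/2*pi_B + 5/8*pi_C
  pi_B = 5/8*pi_A + 3/8*pi_B + 1/8*pi_C
  pi_C = 1/4*pi_A + 1/8*pi_B + 1/4*pi_C
with normalization: pi_A + pi_B + pi_C = 1.

Using the first 2 balance equations plus normalization, the linear system A*pi = b is:
  [-7/8, 1/2, 5/8] . pi = 0
  [5/8, -5/8, 1/8] . pi = 0
  [1, 1, 1] . pi = 1

Solving yields:
  pi_A = 29/76
  pi_B = 8/19
  pi_C = 15/76

Verification (pi * P):
  29/76*1/8 + 8/19*1/2 + 15/76*5/8 = 29/76 = pi_A  (ok)
  29/76*5/8 + 8/19*3/8 + 15/76*1/8 = 8/19 = pi_B  (ok)
  29/76*1/4 + 8/19*1/8 + 15/76*1/4 = 15/76 = pi_C  (ok)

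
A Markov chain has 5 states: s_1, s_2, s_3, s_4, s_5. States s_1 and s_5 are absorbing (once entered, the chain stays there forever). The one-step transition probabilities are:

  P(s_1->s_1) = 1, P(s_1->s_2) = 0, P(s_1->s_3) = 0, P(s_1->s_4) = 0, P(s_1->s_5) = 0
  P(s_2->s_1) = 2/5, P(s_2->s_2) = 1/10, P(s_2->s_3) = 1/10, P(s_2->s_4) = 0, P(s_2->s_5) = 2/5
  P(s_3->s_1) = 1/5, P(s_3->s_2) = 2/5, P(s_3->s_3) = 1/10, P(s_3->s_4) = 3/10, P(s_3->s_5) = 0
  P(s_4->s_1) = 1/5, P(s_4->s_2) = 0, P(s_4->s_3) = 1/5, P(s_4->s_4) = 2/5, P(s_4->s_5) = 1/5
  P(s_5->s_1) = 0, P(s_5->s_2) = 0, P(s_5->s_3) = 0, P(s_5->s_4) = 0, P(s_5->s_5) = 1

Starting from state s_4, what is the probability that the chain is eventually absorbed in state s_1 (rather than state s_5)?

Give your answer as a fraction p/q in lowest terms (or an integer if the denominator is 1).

Let a_i = P(absorbed in s_1 | start in state i).
Boundary conditions: a_s_1 = 1, a_s_5 = 0.
For each transient state i, a_i = sum_j P(i->j) * a_j:
  a_s_2 = 2/5*a_s_1 + 1/10*a_s_2 + 1/10*a_s_3 + 0*a_s_4 + 2/5*a_s_5
  a_s_3 = 1/5*a_s_1 + 2/5*a_s_2 + 1/10*a_s_3 + 3/10*a_s_4 + 0*a_s_5
  a_s_4 = 1/5*a_s_1 + 0*a_s_2 + 1/5*a_s_3 + 2/5*a_s_4 + 1/5*a_s_5

Substituting a_s_1 = 1 and a_s_5 = 0, rearrange to (I - Q) a = r where r[i] = P(i -> s_1):
  [9/10, -1/10, 0] . (a_s_2, a_s_3, a_s_4) = 2/5
  [-2/5, 9/10, -3/10] . (a_s_2, a_s_3, a_s_4) = 1/5
  [0, -1/5, 3/5] . (a_s_2, a_s_3, a_s_4) = 1/5

Solving yields:
  a_s_2 = 35/68
  a_s_3 = 43/68
  a_s_4 = 37/68

Starting state is s_4, so the absorption probability is a_s_4 = 37/68.

Answer: 37/68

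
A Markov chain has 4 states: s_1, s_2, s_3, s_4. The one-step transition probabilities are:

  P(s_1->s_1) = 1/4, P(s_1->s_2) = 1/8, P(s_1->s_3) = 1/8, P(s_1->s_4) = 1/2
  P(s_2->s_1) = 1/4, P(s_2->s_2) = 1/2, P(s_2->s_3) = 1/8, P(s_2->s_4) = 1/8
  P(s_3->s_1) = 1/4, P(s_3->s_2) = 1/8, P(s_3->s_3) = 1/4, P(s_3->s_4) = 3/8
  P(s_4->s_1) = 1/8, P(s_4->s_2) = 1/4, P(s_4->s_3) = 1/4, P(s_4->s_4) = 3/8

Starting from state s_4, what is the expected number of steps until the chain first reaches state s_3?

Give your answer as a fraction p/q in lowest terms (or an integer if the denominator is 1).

Let h_i = expected steps to first reach s_3 from state i.
Boundary: h_s_3 = 0.
First-step equations for the other states:
  h_s_1 = 1 + 1/4*h_s_1 + 1/8*h_s_2 + 1/8*h_s_3 + 1/2*h_s_4
  h_s_2 = 1 + 1/4*h_s_1 + 1/2*h_s_2 + 1/8*h_s_3 + 1/8*h_s_4
  h_s_4 = 1 + 1/8*h_s_1 + 1/4*h_s_2 + 1/4*h_s_3 + 3/8*h_s_4

Substituting h_s_3 = 0 and rearranging gives the linear system (I - Q) h = 1:
  [3/4, -1/8, -1/2] . (h_s_1, h_s_2, h_s_4) = 1
  [-1/4, 1/2, -1/8] . (h_s_1, h_s_2, h_s_4) = 1
  [-1/8, -1/4, 5/8] . (h_s_1, h_s_2, h_s_4) = 1

Solving yields:
  h_s_1 = 384/65
  h_s_2 = 408/65
  h_s_4 = 344/65

Starting state is s_4, so the expected hitting time is h_s_4 = 344/65.

Answer: 344/65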